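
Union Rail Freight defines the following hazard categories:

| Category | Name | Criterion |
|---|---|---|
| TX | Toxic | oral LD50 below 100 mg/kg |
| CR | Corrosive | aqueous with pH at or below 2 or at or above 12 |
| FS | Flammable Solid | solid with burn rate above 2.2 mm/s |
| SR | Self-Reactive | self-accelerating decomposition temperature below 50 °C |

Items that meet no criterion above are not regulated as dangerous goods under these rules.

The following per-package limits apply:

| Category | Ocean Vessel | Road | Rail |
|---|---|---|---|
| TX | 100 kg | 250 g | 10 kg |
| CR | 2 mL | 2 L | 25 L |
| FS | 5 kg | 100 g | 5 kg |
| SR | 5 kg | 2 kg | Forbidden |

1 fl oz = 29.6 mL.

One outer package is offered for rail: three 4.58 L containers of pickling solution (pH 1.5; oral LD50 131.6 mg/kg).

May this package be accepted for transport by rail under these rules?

pH 1.5 meets the Category CR criterion (Corrosive), so the pickling solution is Category CR.
Category CR quantity: three 4.58 L containers = 13.74 L.
13.74 L ≤ 25 L (rail limit, Category CR) — within limit.

Yes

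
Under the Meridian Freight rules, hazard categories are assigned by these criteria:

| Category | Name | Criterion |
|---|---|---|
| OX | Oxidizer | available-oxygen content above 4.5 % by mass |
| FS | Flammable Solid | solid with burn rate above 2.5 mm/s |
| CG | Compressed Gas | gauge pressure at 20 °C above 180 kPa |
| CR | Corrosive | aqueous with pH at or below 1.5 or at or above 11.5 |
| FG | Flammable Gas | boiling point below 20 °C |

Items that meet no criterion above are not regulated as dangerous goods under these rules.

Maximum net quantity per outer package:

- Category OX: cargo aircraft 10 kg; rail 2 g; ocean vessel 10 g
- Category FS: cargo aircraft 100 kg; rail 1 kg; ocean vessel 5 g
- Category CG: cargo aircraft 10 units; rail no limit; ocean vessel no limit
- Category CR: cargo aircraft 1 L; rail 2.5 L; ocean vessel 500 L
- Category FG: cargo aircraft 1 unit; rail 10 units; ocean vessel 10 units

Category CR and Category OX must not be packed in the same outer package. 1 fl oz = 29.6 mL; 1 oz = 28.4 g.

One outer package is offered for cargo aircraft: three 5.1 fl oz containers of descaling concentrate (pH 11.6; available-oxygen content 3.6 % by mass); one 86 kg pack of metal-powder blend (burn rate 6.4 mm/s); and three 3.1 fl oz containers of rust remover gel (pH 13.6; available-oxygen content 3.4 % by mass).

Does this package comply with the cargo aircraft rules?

With pH 11.6 (≥ 11.5), the descaling concentrate falls in Category CR.
With burn rate 6.4 mm/s (> 2.5 mm/s), the metal-powder blend falls in Category FS.
Rust remover gel: pH 13.6 ≥ 11.5 → Category CR (Corrosive).
Total Category CR: (three 5.1 fl oz containers = 452.88 mL) + (three 3.1 fl oz containers = 275.28 mL) = 728.16 mL.
That is within the Category CR cargo aircraft limit of 1 L.
Category FS quantity: 86 kg.
86 kg ≤ 100 kg (cargo aircraft limit, Category FS) — within limit.
The segregation rule (Category CR with Category OX) does not apply to Category CR with Category FS.
Every hazard category is within its cargo aircraft limit and no segregation rule is violated.

Yes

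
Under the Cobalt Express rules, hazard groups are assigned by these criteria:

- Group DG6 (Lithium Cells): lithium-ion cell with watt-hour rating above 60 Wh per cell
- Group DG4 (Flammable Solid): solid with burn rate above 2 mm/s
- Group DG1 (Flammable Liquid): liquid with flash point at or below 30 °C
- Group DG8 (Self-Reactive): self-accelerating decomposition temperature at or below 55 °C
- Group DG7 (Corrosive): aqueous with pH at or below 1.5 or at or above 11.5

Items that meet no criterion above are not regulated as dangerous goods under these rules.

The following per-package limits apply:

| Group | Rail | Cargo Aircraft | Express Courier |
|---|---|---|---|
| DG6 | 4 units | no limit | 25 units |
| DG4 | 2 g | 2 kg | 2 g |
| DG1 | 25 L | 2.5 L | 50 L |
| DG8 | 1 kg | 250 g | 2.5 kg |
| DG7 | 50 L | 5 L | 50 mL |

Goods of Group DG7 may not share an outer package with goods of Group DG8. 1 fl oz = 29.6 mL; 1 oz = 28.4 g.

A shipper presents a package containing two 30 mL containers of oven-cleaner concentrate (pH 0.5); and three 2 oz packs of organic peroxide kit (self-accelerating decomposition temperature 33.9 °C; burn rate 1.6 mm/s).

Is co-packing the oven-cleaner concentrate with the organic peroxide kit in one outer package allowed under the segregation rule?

No

The oven-cleaner concentrate has pH 0.5, which is ≤ 1.5, so it is Group DG7 (Corrosive).
Organic peroxide kit: self-accelerating decomposition temperature 33.9 °C ≤ 55 °C → Group DG8 (Self-Reactive).
Group DG7 and Group DG8 may not share an outer package.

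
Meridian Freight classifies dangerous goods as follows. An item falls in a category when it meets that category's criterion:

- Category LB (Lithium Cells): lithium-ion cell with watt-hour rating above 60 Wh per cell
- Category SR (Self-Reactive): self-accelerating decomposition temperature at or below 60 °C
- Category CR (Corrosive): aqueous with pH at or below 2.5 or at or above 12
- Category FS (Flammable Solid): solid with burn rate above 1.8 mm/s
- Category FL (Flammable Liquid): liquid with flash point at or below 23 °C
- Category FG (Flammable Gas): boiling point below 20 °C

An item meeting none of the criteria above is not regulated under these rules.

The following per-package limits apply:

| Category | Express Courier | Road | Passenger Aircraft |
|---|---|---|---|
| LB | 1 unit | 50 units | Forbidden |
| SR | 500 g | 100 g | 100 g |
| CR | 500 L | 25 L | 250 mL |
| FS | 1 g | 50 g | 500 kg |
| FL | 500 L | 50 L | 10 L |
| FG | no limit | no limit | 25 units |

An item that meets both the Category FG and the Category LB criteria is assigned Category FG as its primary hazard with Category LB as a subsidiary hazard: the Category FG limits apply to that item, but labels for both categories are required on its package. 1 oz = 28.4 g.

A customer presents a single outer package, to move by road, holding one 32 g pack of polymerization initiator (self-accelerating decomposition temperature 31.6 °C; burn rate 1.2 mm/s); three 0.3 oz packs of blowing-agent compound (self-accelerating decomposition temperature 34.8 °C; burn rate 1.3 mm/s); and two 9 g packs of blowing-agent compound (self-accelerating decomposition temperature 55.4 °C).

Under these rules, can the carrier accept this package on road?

Yes

With self-accelerating decomposition temperature 31.6 °C (≤ 60 °C), the polymerization initiator falls in Category SR.
The blowing-agent compound has self-accelerating decomposition temperature 34.8 °C, which is ≤ 60 °C, so it is Category SR (Self-Reactive).
Self-accelerating decomposition temperature 55.4 °C meets the Category SR criterion (Self-Reactive), so the blowing-agent compound is Category SR.
Category SR net quantity: 32 g + (three 0.3 oz packs = 25.56 g) + (two 9 g packs = 18 g) = 75.56 g.
That is within the Category SR road limit of 100 g.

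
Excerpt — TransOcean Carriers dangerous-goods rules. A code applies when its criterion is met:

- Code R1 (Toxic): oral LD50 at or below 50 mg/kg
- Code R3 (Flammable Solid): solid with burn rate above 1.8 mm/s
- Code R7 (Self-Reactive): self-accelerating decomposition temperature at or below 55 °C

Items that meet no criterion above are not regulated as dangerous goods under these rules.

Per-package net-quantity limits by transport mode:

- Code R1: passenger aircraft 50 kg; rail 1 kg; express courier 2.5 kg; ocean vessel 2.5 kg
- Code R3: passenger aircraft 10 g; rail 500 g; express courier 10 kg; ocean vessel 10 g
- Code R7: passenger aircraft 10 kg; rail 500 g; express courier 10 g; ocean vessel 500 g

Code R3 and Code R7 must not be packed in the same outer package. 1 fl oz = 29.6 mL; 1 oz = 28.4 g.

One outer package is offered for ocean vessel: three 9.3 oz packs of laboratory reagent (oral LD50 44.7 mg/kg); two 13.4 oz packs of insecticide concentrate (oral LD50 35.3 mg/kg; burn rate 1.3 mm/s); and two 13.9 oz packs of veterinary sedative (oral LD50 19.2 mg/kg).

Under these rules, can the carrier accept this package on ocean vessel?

Yes

Laboratory reagent: oral LD50 44.7 mg/kg ≤ 50 mg/kg → Code R1 (Toxic).
With oral LD50 35.3 mg/kg (≤ 50 mg/kg), the insecticide concentrate falls in Code R1.
Veterinary sedative: oral LD50 19.2 mg/kg ≤ 50 mg/kg → Code R1 (Toxic).
Total Code R1: (three 9.3 oz packs = 792.36 g) + (two 13.4 oz packs = 761.12 g) + (two 13.9 oz packs = 789.52 g) = 2.343 kg.
2.343 kg is within the ocean vessel limit of 2.5 kg for Code R1.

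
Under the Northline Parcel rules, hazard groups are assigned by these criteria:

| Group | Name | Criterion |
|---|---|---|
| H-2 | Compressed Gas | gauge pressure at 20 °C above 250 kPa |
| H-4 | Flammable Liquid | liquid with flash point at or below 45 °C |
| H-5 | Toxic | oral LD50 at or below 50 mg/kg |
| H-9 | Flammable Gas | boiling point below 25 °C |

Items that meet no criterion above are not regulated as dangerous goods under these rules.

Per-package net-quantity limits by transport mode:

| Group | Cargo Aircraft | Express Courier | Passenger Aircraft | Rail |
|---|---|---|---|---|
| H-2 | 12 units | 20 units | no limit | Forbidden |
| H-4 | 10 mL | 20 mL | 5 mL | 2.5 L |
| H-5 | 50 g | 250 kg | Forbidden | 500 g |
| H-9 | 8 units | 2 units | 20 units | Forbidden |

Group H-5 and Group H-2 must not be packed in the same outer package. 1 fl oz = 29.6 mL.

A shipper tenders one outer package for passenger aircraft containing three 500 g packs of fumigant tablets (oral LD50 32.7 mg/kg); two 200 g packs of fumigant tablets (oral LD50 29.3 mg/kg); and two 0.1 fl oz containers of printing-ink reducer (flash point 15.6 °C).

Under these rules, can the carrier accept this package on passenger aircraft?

No

Fumigant tablets: oral LD50 32.7 mg/kg ≤ 50 mg/kg → Group H-5 (Toxic).
Oral LD50 29.3 mg/kg meets the Group H-5 criterion (Toxic), so the fumigant tablets are Group H-5.
Flash point 15.6 °C meets the Group H-4 criterion (Flammable Liquid), so the printing-ink reducer is Group H-4.
Total Group H-5: (three 500 g packs = 1.5 kg) + (two 200 g packs = 400 g) = 1.9 kg.
By passenger aircraft, Group H-5 is Forbidden regardless of quantity.
Group H-4 quantity: two 0.1 fl oz containers = 5.92 mL.
That exceeds the Group H-4 passenger aircraft limit of 5 mL.
The segregation rule (Group H-5 with Group H-2) does not apply to Group H-5 with Group H-4.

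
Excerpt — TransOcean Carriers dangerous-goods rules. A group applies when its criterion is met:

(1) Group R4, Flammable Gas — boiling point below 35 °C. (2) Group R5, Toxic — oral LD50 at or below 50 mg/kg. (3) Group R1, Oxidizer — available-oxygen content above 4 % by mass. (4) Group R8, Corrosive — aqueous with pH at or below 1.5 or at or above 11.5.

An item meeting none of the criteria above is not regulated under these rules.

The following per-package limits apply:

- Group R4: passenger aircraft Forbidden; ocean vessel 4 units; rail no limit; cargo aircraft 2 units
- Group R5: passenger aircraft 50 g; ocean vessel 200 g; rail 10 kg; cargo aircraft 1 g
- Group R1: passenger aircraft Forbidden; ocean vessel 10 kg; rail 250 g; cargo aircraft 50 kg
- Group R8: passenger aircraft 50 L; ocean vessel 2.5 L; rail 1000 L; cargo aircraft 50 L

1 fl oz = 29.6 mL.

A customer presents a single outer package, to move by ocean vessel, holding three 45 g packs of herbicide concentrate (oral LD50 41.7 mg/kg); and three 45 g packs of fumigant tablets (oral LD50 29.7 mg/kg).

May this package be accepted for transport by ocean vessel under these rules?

No

The herbicide concentrate has oral LD50 41.7 mg/kg, which is ≤ 50 mg/kg, so it is Group R5 (Toxic).
The fumigant tablets have oral LD50 29.7 mg/kg, which is ≤ 50 mg/kg, so they are Group R5 (Toxic).
Group R5 net quantity: (three 45 g packs = 135 g) + (three 45 g packs = 135 g) = 270 g.
270 g exceeds the ocean vessel limit of 200 g for Group R5.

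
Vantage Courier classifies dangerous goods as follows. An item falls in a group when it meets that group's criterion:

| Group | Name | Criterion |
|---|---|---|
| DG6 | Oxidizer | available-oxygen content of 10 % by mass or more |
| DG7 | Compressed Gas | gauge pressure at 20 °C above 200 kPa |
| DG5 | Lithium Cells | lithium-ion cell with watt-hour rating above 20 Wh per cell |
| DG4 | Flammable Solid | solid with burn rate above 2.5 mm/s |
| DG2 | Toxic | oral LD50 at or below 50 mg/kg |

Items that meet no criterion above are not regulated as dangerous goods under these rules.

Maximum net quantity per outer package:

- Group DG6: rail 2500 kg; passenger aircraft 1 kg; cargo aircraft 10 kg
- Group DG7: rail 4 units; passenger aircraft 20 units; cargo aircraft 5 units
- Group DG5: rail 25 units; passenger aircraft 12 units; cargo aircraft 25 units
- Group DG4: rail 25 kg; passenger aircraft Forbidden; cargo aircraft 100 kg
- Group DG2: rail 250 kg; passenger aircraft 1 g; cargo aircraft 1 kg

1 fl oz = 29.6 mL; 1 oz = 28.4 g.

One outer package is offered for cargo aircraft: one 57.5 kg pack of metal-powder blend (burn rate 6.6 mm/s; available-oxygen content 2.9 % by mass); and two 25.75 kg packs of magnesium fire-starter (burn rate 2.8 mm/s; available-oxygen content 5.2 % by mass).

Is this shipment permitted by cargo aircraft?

No

The metal-powder blend has burn rate 6.6 mm/s, which is > 2.5 mm/s, so it is Group DG4 (Flammable Solid).
Burn rate 2.8 mm/s meets the Group DG4 criterion (Flammable Solid), so the magnesium fire-starter is Group DG4.
Group DG4 net quantity: 57.5 kg + (two 25.75 kg packs = 51.5 kg) = 109 kg.
109 kg exceeds the cargo aircraft limit of 100 kg for Group DG4.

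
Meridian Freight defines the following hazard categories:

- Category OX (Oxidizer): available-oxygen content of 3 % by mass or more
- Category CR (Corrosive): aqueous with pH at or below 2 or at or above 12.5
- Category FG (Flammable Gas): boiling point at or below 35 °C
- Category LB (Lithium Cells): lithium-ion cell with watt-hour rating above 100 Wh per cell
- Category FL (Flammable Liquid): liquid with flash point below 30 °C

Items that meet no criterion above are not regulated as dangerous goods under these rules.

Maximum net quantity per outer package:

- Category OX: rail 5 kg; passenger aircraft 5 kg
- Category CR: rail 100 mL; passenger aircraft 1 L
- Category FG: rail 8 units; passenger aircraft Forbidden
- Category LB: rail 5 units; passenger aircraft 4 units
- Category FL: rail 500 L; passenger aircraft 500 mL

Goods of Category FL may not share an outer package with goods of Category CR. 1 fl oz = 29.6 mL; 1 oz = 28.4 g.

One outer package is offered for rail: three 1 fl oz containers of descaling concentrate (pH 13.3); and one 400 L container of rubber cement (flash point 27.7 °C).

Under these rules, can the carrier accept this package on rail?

pH 13.3 meets the Category CR criterion (Corrosive), so the descaling concentrate is Category CR.
The rubber cement has flash point 27.7 °C, which is < 30 °C, so it is Category FL (Flammable Liquid).
Category FL quantity: 400 L.
400 L ≤ 500 L (rail limit, Category FL) — within limit.
Category CR quantity: three 1 fl oz containers = 88.8 mL.
88.8 mL ≤ 100 mL (rail limit, Category CR) — within limit.
Category FL and Category CR may not share an outer package.

No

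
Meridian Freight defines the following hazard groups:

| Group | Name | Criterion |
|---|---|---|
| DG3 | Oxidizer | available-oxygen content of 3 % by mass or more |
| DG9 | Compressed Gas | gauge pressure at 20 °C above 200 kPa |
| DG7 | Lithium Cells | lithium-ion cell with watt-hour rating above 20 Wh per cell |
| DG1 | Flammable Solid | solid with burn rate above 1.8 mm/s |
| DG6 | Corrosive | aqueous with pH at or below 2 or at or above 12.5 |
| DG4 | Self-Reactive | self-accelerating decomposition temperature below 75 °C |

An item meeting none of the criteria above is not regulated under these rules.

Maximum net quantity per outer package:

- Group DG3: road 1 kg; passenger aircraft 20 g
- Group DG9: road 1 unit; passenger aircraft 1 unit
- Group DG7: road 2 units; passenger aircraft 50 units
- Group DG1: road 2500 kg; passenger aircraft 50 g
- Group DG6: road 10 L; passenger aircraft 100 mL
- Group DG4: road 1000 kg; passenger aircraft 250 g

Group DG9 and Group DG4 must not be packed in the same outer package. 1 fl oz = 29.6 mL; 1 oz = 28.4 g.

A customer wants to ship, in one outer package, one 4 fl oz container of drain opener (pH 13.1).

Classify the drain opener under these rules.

Group DG6

Drain opener: pH 13.1 ≥ 12.5 → Group DG6 (Corrosive).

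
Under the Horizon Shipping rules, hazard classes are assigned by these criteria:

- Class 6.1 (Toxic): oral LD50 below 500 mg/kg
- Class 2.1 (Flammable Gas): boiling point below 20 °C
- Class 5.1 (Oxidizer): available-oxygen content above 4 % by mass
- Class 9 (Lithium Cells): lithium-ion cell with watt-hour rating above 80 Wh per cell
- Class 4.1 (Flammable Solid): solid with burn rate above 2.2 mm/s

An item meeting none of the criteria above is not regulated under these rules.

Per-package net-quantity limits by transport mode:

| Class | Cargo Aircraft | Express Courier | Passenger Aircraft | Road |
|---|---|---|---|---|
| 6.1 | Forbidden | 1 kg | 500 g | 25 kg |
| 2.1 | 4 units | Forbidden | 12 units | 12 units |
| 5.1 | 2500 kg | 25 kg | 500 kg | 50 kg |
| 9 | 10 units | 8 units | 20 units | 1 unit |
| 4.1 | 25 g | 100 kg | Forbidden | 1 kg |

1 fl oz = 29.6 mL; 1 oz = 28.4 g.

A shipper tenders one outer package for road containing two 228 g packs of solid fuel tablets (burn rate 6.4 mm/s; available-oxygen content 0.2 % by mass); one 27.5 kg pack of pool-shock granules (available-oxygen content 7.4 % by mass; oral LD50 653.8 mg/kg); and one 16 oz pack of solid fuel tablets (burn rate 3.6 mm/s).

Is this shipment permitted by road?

Yes

With burn rate 6.4 mm/s (> 2.2 mm/s), the solid fuel tablets fall in Class 4.1.
Available-oxygen content 7.4 % by mass meets the Class 5.1 criterion (Oxidizer), so the pool-shock granules are Class 5.1.
With burn rate 3.6 mm/s (> 2.2 mm/s), the solid fuel tablets fall in Class 4.1.
Total Class 4.1: (two 228 g packs = 456 g) + (one 16 oz pack = 454.4 g) = 910.4 g.
910.4 g is within the road limit of 1 kg for Class 4.1.
Class 5.1 quantity: 27.5 kg.
27.5 kg is within the road limit of 50 kg for Class 5.1.
Every hazard class is within its road limit and no segregation rule is violated.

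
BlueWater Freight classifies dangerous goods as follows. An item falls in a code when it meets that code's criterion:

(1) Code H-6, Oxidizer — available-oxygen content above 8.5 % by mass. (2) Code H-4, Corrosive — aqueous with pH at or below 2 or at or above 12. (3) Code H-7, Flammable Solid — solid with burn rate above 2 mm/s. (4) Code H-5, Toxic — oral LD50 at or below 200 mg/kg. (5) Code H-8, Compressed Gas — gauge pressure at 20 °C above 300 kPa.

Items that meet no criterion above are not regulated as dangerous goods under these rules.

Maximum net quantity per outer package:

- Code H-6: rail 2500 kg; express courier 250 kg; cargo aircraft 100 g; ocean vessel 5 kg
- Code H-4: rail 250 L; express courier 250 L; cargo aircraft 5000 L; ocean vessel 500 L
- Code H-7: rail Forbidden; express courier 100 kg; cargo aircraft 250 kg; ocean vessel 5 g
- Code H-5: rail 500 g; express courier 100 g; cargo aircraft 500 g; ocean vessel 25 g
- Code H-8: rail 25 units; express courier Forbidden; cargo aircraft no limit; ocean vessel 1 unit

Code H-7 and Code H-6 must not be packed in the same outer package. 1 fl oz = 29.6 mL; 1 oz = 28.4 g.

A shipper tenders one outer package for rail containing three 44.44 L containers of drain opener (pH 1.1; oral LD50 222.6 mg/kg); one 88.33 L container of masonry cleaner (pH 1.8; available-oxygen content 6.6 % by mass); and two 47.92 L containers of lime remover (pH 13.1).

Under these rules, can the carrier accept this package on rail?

The drain opener has pH 1.1, which is ≤ 2, so it is Code H-4 (Corrosive).
Masonry cleaner: pH 1.8 ≤ 2 → Code H-4 (Corrosive).
pH 13.1 meets the Code H-4 criterion (Corrosive), so the lime remover is Code H-4.
Code H-4 net quantity: (three 44.44 L containers = 133.32 L) + 88.33 L + (two 47.92 L containers = 95.84 L) = 317.49 L.
317.49 L exceeds the rail limit of 250 L for Code H-4.

No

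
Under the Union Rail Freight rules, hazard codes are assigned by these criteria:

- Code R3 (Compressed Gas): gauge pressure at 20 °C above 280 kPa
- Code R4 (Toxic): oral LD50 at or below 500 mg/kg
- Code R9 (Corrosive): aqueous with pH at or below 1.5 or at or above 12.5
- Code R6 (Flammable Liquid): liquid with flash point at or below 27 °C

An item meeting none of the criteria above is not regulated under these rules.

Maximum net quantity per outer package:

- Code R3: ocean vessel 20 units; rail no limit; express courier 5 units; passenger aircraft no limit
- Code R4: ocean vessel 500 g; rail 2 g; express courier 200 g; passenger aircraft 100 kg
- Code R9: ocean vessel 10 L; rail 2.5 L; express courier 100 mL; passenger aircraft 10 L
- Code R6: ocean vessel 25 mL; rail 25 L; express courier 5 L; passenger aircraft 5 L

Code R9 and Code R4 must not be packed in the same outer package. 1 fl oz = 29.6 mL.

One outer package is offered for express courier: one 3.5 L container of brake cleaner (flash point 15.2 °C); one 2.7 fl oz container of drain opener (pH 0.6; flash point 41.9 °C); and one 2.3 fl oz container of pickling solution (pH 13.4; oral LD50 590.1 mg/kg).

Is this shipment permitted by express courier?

No

The brake cleaner has flash point 15.2 °C, which is ≤ 27 °C, so it is Code R6 (Flammable Liquid).
pH 0.6 meets the Code R9 criterion (Corrosive), so the drain opener is Code R9.
Pickling solution: pH 13.4 ≥ 12.5 → Code R9 (Corrosive).
Code R9 net quantity: (one 2.7 fl oz container = 79.92 mL) + (one 2.3 fl oz container = 68.08 mL) = 148 mL.
That exceeds the Code R9 express courier limit of 100 mL.
Code R6 quantity: 3.5 L.
3.5 L ≤ 5 L (express courier limit, Code R6) — within limit.
The segregation rule (Code R9 with Code R4) does not apply to Code R9 with Code R6.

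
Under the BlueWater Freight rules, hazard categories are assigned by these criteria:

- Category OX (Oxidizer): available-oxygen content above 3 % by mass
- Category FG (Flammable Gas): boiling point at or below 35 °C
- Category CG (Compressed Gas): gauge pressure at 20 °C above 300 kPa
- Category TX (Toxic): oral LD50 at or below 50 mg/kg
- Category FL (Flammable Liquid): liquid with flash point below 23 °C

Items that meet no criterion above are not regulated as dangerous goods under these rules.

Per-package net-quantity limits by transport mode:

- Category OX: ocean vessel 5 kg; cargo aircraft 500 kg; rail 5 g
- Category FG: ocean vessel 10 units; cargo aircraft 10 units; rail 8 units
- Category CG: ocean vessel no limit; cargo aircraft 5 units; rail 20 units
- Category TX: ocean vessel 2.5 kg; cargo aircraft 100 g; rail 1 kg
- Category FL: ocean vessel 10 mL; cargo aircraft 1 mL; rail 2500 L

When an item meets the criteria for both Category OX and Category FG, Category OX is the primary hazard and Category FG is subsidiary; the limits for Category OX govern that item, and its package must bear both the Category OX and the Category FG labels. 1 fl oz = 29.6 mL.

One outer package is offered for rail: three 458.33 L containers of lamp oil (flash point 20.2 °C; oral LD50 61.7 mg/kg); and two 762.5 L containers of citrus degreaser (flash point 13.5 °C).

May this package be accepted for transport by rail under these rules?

No

Flash point 20.2 °C meets the Category FL criterion (Flammable Liquid), so the lamp oil is Category FL.
The citrus degreaser has flash point 13.5 °C, which is < 23 °C, so it is Category FL (Flammable Liquid).
Category FL net quantity: (three 458.33 L containers = 1374.99 L) + (two 762.5 L containers = 1525 L) = 2899.99 L.
2899.99 L exceeds the rail limit of 2500 L for Category FL.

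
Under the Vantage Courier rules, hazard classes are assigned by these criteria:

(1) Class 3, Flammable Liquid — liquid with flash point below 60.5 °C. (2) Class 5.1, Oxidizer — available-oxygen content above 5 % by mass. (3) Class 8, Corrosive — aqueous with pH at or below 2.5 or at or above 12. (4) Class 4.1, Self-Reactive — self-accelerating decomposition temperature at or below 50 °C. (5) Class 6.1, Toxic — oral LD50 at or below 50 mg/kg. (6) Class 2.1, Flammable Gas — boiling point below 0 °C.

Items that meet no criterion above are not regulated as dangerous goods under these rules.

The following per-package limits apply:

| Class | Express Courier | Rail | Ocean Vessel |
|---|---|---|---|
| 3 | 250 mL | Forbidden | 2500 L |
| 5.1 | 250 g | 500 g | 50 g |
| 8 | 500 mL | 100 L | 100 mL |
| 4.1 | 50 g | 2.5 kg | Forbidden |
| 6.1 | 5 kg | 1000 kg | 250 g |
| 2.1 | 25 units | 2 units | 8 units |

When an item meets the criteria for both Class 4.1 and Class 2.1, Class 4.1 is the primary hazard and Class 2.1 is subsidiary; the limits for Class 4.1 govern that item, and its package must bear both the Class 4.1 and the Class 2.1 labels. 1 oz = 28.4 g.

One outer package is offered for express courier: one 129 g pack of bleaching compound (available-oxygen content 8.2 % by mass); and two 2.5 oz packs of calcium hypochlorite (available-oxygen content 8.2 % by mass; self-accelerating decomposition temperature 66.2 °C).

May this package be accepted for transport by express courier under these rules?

No

Available-oxygen content 8.2 % by mass meets the Class 5.1 criterion (Oxidizer), so the bleaching compound is Class 5.1.
Calcium hypochlorite: available-oxygen content 8.2 % by mass > 5 % by mass → Class 5.1 (Oxidizer).
Class 5.1 net quantity: 129 g + (two 2.5 oz packs = 142 g) = 271 g.
271 g exceeds the express courier limit of 250 g for Class 5.1.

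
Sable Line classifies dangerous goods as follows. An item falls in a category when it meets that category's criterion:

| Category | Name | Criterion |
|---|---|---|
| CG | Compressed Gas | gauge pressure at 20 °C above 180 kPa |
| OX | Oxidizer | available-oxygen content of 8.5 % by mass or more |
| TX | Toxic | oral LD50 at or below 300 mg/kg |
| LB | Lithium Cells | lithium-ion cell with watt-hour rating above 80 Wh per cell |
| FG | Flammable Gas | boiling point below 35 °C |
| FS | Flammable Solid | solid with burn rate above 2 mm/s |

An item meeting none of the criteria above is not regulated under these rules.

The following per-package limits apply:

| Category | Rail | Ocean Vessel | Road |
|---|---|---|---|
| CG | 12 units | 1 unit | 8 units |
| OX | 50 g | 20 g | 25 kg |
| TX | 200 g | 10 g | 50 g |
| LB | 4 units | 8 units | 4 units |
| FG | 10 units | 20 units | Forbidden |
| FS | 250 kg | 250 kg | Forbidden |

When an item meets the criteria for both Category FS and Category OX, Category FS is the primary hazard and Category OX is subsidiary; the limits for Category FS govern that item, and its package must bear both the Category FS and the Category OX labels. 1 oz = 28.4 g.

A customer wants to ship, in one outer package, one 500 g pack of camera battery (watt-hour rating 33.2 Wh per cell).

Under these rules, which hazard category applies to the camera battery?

Not regulated

watt-hour rating 33.2 Wh per cell is not above 80 Wh per cell, so Category LB does not apply.
No criterion is met, so the item is not regulated.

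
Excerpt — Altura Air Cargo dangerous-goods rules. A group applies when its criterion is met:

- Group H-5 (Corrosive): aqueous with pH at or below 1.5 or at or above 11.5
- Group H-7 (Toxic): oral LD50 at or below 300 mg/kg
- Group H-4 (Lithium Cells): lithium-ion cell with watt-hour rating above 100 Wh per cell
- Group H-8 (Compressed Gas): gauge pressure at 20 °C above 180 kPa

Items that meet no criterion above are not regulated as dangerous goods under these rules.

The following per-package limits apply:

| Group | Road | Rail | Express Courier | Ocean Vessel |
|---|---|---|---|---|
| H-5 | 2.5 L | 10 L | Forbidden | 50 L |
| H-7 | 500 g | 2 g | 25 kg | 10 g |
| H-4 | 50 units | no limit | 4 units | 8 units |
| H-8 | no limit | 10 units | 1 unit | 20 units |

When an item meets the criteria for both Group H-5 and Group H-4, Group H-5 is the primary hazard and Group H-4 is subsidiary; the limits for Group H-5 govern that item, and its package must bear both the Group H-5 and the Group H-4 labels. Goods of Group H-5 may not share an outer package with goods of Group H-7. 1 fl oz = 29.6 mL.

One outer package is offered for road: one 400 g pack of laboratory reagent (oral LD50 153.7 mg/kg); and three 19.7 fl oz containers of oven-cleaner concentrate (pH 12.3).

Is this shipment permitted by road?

No

Oral LD50 153.7 mg/kg meets the Group H-7 criterion (Toxic), so the laboratory reagent is Group H-7.
The oven-cleaner concentrate has pH 12.3, which is ≥ 11.5, so it is Group H-5 (Corrosive).
Group H-5 quantity: three 19.7 fl oz containers = 1749.36 mL.
1749.36 mL is within the road limit of 2.5 L for Group H-5.
Group H-7 quantity: 400 g.
400 g ≤ 500 g (road limit, Group H-7) — within limit.
Group H-5 and Group H-7 may not share an outer package.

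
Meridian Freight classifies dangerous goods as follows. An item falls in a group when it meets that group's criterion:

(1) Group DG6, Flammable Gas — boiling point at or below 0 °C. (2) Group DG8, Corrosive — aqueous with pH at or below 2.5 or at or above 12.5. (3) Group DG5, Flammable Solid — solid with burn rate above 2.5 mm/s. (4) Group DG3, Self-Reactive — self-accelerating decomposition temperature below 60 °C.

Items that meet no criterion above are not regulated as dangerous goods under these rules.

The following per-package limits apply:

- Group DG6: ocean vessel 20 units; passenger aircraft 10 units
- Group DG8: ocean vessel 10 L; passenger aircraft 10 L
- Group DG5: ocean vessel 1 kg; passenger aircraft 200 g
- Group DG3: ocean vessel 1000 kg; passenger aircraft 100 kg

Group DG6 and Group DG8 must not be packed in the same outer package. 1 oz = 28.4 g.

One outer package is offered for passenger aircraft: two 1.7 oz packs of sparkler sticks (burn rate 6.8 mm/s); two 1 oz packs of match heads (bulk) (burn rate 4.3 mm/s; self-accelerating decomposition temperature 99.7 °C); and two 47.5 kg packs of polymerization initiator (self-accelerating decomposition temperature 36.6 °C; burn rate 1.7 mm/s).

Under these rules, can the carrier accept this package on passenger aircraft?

Yes

The sparkler sticks have burn rate 6.8 mm/s, which is > 2.5 mm/s, so they are Group DG5 (Flammable Solid).
Burn rate 4.3 mm/s meets the Group DG5 criterion (Flammable Solid), so the match heads (bulk) are Group DG5.
Polymerization initiator: self-accelerating decomposition temperature 36.6 °C < 60 °C → Group DG3 (Self-Reactive).
Total Group DG5: (two 1.7 oz packs = 96.56 g) + (two 1 oz packs = 56.8 g) = 153.36 g.
153.36 g ≤ 200 g (passenger aircraft limit, Group DG5) — within limit.
Group DG3 quantity: two 47.5 kg packs = 95 kg.
95 kg ≤ 100 kg (passenger aircraft limit, Group DG3) — within limit.
The segregation rule (Group DG6 with Group DG8) does not apply to Group DG5 with Group DG3.
Every hazard group is within its passenger aircraft limit and no segregation rule is violated.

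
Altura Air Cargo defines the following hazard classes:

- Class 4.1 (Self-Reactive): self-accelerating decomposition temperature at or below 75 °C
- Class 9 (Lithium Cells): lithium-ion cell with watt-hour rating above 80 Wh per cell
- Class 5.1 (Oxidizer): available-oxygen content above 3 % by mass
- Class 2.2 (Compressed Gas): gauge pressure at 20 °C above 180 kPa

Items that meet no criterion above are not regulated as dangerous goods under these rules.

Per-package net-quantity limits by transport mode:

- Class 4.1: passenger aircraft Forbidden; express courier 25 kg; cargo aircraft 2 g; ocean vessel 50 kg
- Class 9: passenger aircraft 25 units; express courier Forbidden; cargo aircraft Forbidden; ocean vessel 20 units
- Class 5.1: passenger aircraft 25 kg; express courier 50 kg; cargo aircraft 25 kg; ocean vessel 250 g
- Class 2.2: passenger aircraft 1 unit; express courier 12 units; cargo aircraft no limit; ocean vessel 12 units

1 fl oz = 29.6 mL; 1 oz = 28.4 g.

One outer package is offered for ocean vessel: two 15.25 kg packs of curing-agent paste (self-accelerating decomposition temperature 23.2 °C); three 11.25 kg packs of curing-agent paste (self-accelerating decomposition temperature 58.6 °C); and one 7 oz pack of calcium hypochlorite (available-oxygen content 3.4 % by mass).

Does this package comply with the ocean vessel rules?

With self-accelerating decomposition temperature 23.2 °C (≤ 75 °C), the curing-agent paste falls in Class 4.1.
Self-accelerating decomposition temperature 58.6 °C meets the Class 4.1 criterion (Self-Reactive), so the curing-agent paste is Class 4.1.
Available-oxygen content 3.4 % by mass meets the Class 5.1 criterion (Oxidizer), so the calcium hypochlorite is Class 5.1.
Total Class 4.1: (two 15.25 kg packs = 30.5 kg) + (three 11.25 kg packs = 33.75 kg) = 64.25 kg.
64.25 kg > 50 kg (ocean vessel limit, Class 4.1) — over the limit.
Class 5.1 quantity: one 7 oz pack = 198.8 g.
198.8 g ≤ 250 g (ocean vessel limit, Class 5.1) — within limit.

No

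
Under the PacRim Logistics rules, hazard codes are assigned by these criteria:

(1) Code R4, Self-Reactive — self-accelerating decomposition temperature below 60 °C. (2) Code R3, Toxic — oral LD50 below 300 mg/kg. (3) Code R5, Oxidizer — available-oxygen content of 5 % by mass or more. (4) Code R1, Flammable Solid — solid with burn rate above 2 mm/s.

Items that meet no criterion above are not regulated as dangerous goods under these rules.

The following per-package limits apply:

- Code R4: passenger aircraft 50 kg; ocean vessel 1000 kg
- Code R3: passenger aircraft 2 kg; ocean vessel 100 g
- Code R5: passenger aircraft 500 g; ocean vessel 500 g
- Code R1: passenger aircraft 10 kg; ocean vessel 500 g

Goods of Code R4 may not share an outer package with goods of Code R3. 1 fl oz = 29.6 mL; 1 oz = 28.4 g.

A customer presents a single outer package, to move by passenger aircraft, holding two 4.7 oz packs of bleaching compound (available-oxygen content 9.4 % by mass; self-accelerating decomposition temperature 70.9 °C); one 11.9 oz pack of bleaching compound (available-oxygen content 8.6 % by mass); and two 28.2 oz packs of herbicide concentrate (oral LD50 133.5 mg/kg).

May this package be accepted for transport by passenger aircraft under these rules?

With available-oxygen content 9.4 % by mass (≥ 5 % by mass), the bleaching compound falls in Code R5.
Bleaching compound: available-oxygen content 8.6 % by mass ≥ 5 % by mass → Code R5 (Oxidizer).
With oral LD50 133.5 mg/kg (< 300 mg/kg), the herbicide concentrate falls in Code R3.
Total Code R5: (two 4.7 oz packs = 266.96 g) + (one 11.9 oz pack = 337.96 g) = 604.92 g.
604.92 g > 500 g (passenger aircraft limit, Code R5) — over the limit.
Code R3 quantity: two 28.2 oz packs = 1601.76 g.
1601.76 g ≤ 2 kg (passenger aircraft limit, Code R3) — within limit.
The segregation rule (Code R4 with Code R3) does not apply to Code R5 with Code R3.

No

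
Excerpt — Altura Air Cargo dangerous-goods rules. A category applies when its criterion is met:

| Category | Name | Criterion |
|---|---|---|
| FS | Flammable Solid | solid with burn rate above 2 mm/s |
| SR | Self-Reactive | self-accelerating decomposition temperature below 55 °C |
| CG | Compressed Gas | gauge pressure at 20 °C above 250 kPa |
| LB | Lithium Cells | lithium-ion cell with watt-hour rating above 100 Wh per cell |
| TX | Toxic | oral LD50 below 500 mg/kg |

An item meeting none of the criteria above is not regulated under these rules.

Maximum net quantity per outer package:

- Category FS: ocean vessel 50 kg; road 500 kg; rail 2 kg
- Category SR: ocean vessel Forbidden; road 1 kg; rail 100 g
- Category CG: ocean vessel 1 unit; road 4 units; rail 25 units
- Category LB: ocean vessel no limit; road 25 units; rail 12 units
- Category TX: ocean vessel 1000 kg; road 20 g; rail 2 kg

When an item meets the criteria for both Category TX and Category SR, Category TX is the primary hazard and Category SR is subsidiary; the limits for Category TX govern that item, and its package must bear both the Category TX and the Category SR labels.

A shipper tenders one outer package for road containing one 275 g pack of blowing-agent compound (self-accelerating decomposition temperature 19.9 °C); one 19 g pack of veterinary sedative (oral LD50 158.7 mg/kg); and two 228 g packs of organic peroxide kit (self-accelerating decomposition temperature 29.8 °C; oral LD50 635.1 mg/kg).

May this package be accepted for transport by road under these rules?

The blowing-agent compound has self-accelerating decomposition temperature 19.9 °C, which is < 55 °C, so it is Category SR (Self-Reactive).
Oral LD50 158.7 mg/kg meets the Category TX criterion (Toxic), so the veterinary sedative is Category TX.
Self-accelerating decomposition temperature 29.8 °C meets the Category SR criterion (Self-Reactive), so the organic peroxide kit is Category SR.
Category SR net quantity: 275 g + (two 228 g packs = 456 g) = 731 g.
731 g ≤ 1 kg (road limit, Category SR) — within limit.
Category TX quantity: 19 g.
That is within the Category TX road limit of 20 g.
Every hazard category is within its road limit and no segregation rule is violated.

Yes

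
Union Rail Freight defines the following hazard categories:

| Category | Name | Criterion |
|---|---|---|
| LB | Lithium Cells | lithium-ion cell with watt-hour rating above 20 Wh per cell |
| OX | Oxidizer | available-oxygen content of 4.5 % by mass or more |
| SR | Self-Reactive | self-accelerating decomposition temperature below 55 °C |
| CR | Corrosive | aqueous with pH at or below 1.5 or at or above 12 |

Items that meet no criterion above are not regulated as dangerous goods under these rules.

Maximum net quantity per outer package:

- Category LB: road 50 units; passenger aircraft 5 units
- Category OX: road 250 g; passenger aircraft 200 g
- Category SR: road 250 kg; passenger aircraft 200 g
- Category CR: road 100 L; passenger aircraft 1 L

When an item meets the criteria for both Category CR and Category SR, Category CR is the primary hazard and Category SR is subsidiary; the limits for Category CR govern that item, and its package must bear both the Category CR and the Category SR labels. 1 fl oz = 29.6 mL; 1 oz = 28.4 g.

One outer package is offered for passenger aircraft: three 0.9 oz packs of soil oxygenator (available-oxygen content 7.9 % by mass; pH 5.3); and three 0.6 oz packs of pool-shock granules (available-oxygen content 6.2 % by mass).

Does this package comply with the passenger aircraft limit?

Soil oxygenator: available-oxygen content 7.9 % by mass ≥ 4.5 % by mass → Category OX (Oxidizer).
Pool-shock granules: available-oxygen content 6.2 % by mass ≥ 4.5 % by mass → Category OX (Oxidizer).
Total Category OX: (three 0.9 oz packs = 76.68 g) + (three 0.6 oz packs = 51.12 g) = 127.8 g.
127.8 g is within the passenger aircraft limit of 200 g for Category OX.

Yes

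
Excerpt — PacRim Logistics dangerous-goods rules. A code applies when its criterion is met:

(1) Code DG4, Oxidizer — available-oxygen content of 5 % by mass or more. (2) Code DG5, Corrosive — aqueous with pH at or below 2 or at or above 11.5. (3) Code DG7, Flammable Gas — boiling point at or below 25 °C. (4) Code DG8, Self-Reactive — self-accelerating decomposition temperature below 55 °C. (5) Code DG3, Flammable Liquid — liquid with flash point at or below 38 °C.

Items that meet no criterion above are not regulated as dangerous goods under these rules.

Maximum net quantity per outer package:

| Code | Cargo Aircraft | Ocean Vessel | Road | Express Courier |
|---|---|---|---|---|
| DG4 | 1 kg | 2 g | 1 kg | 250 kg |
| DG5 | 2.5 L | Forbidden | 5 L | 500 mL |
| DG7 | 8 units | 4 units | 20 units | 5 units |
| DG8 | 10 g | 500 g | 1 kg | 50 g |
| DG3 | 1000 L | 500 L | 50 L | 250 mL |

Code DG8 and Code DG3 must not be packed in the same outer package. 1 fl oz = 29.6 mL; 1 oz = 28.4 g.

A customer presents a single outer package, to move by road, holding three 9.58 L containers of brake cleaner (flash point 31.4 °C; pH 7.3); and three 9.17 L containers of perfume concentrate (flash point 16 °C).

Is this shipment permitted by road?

Flash point 31.4 °C meets the Code DG3 criterion (Flammable Liquid), so the brake cleaner is Code DG3.
Flash point 16 °C meets the Code DG3 criterion (Flammable Liquid), so the perfume concentrate is Code DG3.
Code DG3 net quantity: (three 9.58 L containers = 28.74 L) + (three 9.17 L containers = 27.51 L) = 56.25 L.
56.25 L > 50 L (road limit, Code DG3) — over the limit.

No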